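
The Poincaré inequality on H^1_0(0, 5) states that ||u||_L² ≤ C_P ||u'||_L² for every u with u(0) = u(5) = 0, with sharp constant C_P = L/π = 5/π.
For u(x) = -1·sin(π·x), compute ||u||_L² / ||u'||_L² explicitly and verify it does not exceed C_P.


||u||_L² / ||u'||_L² = 1/π < C_P = 5/π.

u(x) = -1·sin(π·x), so u'(x) = -π*cos(π*x).
Writing u(x) = A·sin(kπx/L) with A = -1 and k = 5, use ∫_0^L sin²(kπx/L) dx = L/2 and ∫_0^L cos²(kπx/L) dx = L/2.
u² = 1·sin²(π·x) and (u')² = π^2·cos²(π·x), and each of sin², cos² integrates to L/2 = 5/2 over (0, 5).
∫_0^5 u² dx = 5/2, so ||u||_L² = sqrt(10)/2.
∫_0^5 (u')² dx = 5*π^2/2, so ||u'||_L² = sqrt(10)*π/2.
Ratio ||u||_L² / ||u'||_L² = 1/π.
Sharp Poincaré constant on H^1_0(0, 5) is C_P = L/π = 5/π, achieved by sin(π/5·x).
This is the k = 5 harmonic; the ratio L/(kπ) is strictly less than C_P = L/π, consistent with the sharp inequality ||u||_L² ≤ C_P ||u'||_L².


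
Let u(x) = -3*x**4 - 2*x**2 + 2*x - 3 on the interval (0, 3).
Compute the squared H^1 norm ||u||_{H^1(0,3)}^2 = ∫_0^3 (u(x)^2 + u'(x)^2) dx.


||u||_{H^1}^2 = 2511798/35

The H^1 norm (squared) on an interval (0, L) is
  ||u||_{H^1}^2 = ∫_0^L u(x)^2 dx + ∫_0^L u'(x)^2 dx.
Compute u'(x) = -12*x**3 - 4*x + 2.
Then u(x)^2 = 9*x**8 + 12*x**6 - 12*x**5 + 22*x**4 - 8*x**3 + 16*x**2 - 12*x + 9 and u'(x)^2 = 144*x**6 + 96*x**4 - 48*x**3 + 16*x**2 - 16*x + 4.
Integrate each monomial from 0 to 3 using ∫_0^3 c·x^n dx = c·3^(n+1)/(n+1):
  ∫_0^3 u(x)^2 dx = ∫_0^3 (9*x^8 + 12*x^6 - 12*x^5 + 22*x^4 - 8*x^3 + 16*x^2 - 12*x + 9) dx. Term by term:
    ∫_0^3 9*x^8 dx = 19683;  ∫_0^3 12*x^6 dx = 26244/7;  ∫_0^3 -12*x^5 dx = -1458;
    ∫_0^3 22*x^4 dx = 5346/5;  ∫_0^3 -8*x^3 dx = -162;  ∫_0^3 16*x^2 dx = 144;
    ∫_0^3 -12*x dx = -54;  ∫_0^3 9 dx = 27.
  Sum: 19683 + 26244/7 − 1458 + 5346/5 − 162 + 144 − 54 + 27 = 804942/35.
  ∫_0^3 u'(x)^2 dx = ∫_0^3 (144*x^6 + 96*x^4 - 48*x^3 + 16*x^2 - 16*x + 4) dx. Term by term:
    ∫_0^3 144*x^6 dx = 314928/7;  ∫_0^3 96*x^4 dx = 23328/5;  ∫_0^3 -48*x^3 dx = -972;
    ∫_0^3 16*x^2 dx = 144;  ∫_0^3 -16*x dx = -72;  ∫_0^3 4 dx = 12.
  Sum: 314928/7 + 23328/5 − 972 + 144 − 72 + 12 = 1706856/35.
Adding: ||u||_{H^1}^2 = 804942/35 + 1706856/35 = 2511798/35.


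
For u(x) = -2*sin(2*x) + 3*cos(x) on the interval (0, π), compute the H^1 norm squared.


||u||_{H^1(0,π)}^2 = -32 + 19*π

u'(x) = -3*sin(x) - 4*cos(2*x).
Expand u² and (u')² and integrate term by term on (0, π), using: for integers n ≥ 1, ∫_0^π sin²(nx) dx = ∫_0^π cos²(nx) dx = π/2; for n ≠ n', ∫_0^π sin(nx)sin(n'x) dx = ∫_0^π cos(nx)cos(n'x) dx = 0; and by product-to-sum, ∫_0^π sin(nx)cos(n'x) dx = ½∫_0^π [sin((n+n')x) + sin((n−n')x)] dx, which is 0 when n+n' is even and 2n/(n²−n'²) when n+n' is odd (it need not vanish on (0, π)).
  u² squared terms: (-2)²·∫sin(2x)² dx = 4·π/2 = 2*π;  (3)²·∫cos(x)² dx = 9·π/2 = 9*π/2.
  u² cross terms: 2·(-2)·(3)·∫sin(2x)·cos(x) dx = -12·(4/3) = -16.
  So ∫_0^π u² dx = 2*π + 9*π/2 − 16 = -16 + 13*π/2.
  (u')² squared terms: (-4)²·∫cos(2x)² dx = 16·π/2 = 8*π;  (-3)²·∫sin(x)² dx = 9·π/2 = 9*π/2.
  (u')² cross terms: 2·(-4)·(-3)·∫cos(2x)·sin(x) dx = 24·(-2/3) = -16.
  So ∫_0^π (u')² dx = 8*π + 9*π/2 − 16 = -16 + 25*π/2.
||u||_{H^1}^2 = (-16 + 13*π/2) + (-16 + 25*π/2) = -32 + 19*π.


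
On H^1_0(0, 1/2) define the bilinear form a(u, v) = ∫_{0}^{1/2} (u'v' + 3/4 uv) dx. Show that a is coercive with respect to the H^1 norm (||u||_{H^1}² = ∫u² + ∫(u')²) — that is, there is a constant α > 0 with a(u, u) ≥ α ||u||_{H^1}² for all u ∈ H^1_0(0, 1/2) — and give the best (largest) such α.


α = (3 + 16*π^2)/(4*(1 + 4*π^2))

Coercivity of a(·,·) on H^1_0(0, 1/2) means a(u, u) ≥ α ||u||_{H^1}² for every u ∈ H^1_0.
The interval has length L = 1/2, and Poincaré/coercivity depend only on L. Here a(u, u) = ∫(u')² + (3/4)·∫u².
Here 0 < c = 3/4 < 1. The condition a(u,u) ≥ α||u||_{H^1}² reads (1−α)∫(u')² ≥ (α−c)∫u². Any admissible α is ≤ 1 (rapidly oscillating u have ∫u²/∫(u')² → 0), and α = 1 would force 0 ≥ (1−c)∫u², impossible since c < 1; so 1−α > 0. By the sharp Poincaré inequality on H^1_0 of an interval of length L, ∫(u')² ≥ (π/L)²∫u² with equality for the first sine mode sin(π(x−x₀)/L) (x₀ the left endpoint), so the inequality holds for all u iff (1−α)(π/L)² ≥ α − c, i.e. α ≤ ((π/L)² + c)/((π/L)² + 1) = (1 + c(L/π)²)/(1 + (L/π)²). With (π/L)² = 4*π^2 and c = 3/4, the largest admissible constant is α = ((π/L)² + c)/((π/L)² + 1).
Simplifying, α = (3 + 16*π^2)/(4*(1 + 4*π^2)).


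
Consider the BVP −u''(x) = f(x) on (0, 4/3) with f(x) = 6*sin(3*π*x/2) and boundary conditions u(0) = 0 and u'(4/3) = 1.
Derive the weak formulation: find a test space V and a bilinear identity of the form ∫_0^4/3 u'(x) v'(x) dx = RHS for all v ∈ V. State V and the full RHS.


V = {v ∈ H^1(0, 4/3) : v(0) = 0} (test functions vanish at x = 0 where u is specified); weak form: ∫_0^4/3 u'v' dx = ∫_0^4/3 (6*sin(3*π*x/2)) v dx + v(4/3) for all v ∈ V.

Multiply both sides by a test function v and integrate from 0 to 4/3:
  ∫_0^4/3 −u''(x) v(x) dx = ∫_0^4/3 f(x) v(x) dx.
Integrate the LHS by parts once:
  ∫_0^4/3 −u'' v dx = −[u'(x) v(x)]_0^4/3 + ∫_0^4/3 u'(x) v'(x) dx.
Thus ∫_0^4/3 u'(x) v'(x) dx = ∫_0^4/3 f(x) v(x) dx + [u'(x) v(x)]_0^4/3.
Choose V so that boundary terms are either known or forced to vanish.
Mixed BC: u(0) = 0 (Dirichlet) and u'(4/3) = 1 (Neumann). Define V = {v ∈ H^1(0, 4/3) : v(0) = 0}. Then [u' v]_0^4/3 = u'(4/3)·v(4/3) − u'(0)·0 = v(4/3).
Weak formulation: find u (satisfying any essential BC) such that ∫_0^4/3 u'(x) v'(x) dx = ∫_0^4/3 f v dx + v(4/3) for all v ∈ V (Dirichlet at 0 absorbed into V; Neumann datum at x = 4/3 contributes the boundary term).
Substituting f(x) = 6*sin(3*π*x/2), the right-hand side is ∫_0^4/3 (6*sin(3*π*x/2)) v dx + v(4/3).


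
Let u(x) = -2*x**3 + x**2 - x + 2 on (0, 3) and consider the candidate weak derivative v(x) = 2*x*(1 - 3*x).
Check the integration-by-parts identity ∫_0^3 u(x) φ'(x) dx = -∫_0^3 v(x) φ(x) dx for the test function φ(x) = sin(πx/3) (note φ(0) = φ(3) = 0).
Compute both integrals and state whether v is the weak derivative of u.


LHS = -648/π^3 + 150/π, RHS = -648/π^3 + 144/π. No, v is not the weak derivative of u.

u(x) = -2*x**3 + x**2 - x + 2, classical derivative u'(x) = -6*x**2 + 2*x - 1.
φ(x) = sin(πx/3), so φ'(x) = π*cos(π*x/3)/3.
Note φ(0) = φ(3) = 0, so the boundary term u·φ vanishes.
LHS = ∫_0^3 u(x) φ'(x) dx = ∫_0^3 (-2*π*x^3*cos(π*x/3)/3 + π*x^2*cos(π*x/3)/3 - π*x*cos(π*x/3)/3 + 2*π*cos(π*x/3)/3) dx. Term by term:
  ∫_0^3 2*π*cos(π*x/3)/3 dx = 0;  ∫_0^3 -2*π*x^3*cos(π*x/3)/3 dx = -648/π^3 + 162/π;  ∫_0^3 -π*x*cos(π*x/3)/3 dx = 6/π;
  ∫_0^3 π*x^2*cos(π*x/3)/3 dx = -18/π.
Sum: 0 + -648/π^3 + 162/π + 6/π − 18/π = -648/π^3 + 150/π.
So LHS = -648/π^3 + 150/π.
∫_0^3 v(x) φ(x) dx = ∫_0^3 (-6*x^2*sin(π*x/3) + 2*x*sin(π*x/3)) dx. Term by term:
  ∫_0^3 -6*x^2*sin(π*x/3) dx = -162/π + 648/π^3;  ∫_0^3 2*x*sin(π*x/3) dx = 18/π.
Sum: -162/π + 648/π^3 + 18/π = -144/π + 648/π^3.
So RHS = -∫_0^3 v(x) φ(x) dx = -648/π^3 + 144/π.
LHS − RHS = 6/π ≠ 0, so the identity fails.
(For a valid weak derivative the identity must hold for EVERY test function, in particular this one. The failure shows v is NOT the weak derivative of u.)
Correct weak derivative would be u'(x) = -6*x**2 + 2*x - 1.


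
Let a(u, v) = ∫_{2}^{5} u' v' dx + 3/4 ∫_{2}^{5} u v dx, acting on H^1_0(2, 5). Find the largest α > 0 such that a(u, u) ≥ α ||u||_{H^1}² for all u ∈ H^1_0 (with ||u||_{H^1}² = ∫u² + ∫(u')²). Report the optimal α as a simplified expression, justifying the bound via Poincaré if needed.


α = (27/4 + π^2)/(9 + π^2)

Coercivity of a(·,·) on H^1_0(2, 5) means a(u, u) ≥ α ||u||_{H^1}² for every u ∈ H^1_0.
The interval has length L = 3, and Poincaré/coercivity depend only on L. Here a(u, u) = ∫(u')² + (3/4)·∫u².
Here 0 < c = 3/4 < 1. The condition a(u,u) ≥ α||u||_{H^1}² reads (1−α)∫(u')² ≥ (α−c)∫u². Any admissible α is ≤ 1 (rapidly oscillating u have ∫u²/∫(u')² → 0), and α = 1 would force 0 ≥ (1−c)∫u², impossible since c < 1; so 1−α > 0. By the sharp Poincaré inequality on H^1_0 of an interval of length L, ∫(u')² ≥ (π/L)²∫u² with equality for the first sine mode sin(π(x−x₀)/L) (x₀ the left endpoint), so the inequality holds for all u iff (1−α)(π/L)² ≥ α − c, i.e. α ≤ ((π/L)² + c)/((π/L)² + 1) = (1 + c(L/π)²)/(1 + (L/π)²). With (π/L)² = π^2/9 and c = 3/4, the largest admissible constant is α = ((π/L)² + c)/((π/L)² + 1).
Simplifying, α = (27/4 + π^2)/(9 + π^2).


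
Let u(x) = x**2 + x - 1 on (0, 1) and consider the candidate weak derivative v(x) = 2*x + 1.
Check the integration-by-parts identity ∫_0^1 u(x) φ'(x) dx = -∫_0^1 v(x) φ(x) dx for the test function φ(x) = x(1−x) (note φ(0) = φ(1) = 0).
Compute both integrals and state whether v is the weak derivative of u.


LHS = -1/3, RHS = -1/3. Yes, v = u' weakly.

u(x) = x**2 + x - 1, classical derivative u'(x) = 2*x + 1.
φ(x) = x(1−x), so φ'(x) = 1 - 2*x.
Note φ(0) = φ(1) = 0, so the boundary term u·φ vanishes.
LHS = ∫_0^1 u(x) φ'(x) dx = ∫_0^1 (-2*x^3 - x^2 + 3*x - 1) dx. Term by term:
  ∫_0^1 -2*x^3 dx = -1/2;  ∫_0^1 -x^2 dx = -1/3;  ∫_0^1 3*x dx = 3/2;
  ∫_0^1 -1 dx = -1.
Sum: -1/2 − 1/3 + 3/2 − 1 = -1/3.
So LHS = -1/3.
∫_0^1 v(x) φ(x) dx = ∫_0^1 (-2*x^3 + x^2 + x) dx. Term by term:
  ∫_0^1 -2*x^3 dx = -1/2;  ∫_0^1 x^2 dx = 1/3;  ∫_0^1 x dx = 1/2.
Sum: -1/2 + 1/3 + 1/2 = 1/3.
So RHS = -∫_0^1 v(x) φ(x) dx = -1/3.
LHS = RHS, so the identity holds for this test φ.
Moreover u is smooth here and v(x) = u'(x) = 2*x + 1 pointwise, so the identity holds for every test function. Hence v is the weak derivative of u.


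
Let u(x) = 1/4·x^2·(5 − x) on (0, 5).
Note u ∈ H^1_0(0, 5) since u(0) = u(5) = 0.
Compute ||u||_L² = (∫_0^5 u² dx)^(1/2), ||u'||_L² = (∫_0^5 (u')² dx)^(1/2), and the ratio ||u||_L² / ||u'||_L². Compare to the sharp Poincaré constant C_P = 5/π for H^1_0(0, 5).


||u||_L² / ||u'||_L² = 5*sqrt(14)/14 < C_P = 5/π.

u(x) = 1/4·x^2·(5 − x), so u'(x) = x*(10 - 3*x)/4.
u(x) = 1/4·x^2·(5 − x) vanishes at x = 0 and x = 5, so u ∈ H^1_0(0, 5). Differentiate via the product rule and integrate the resulting polynomials term by term.
  ∫_0^5 u² dx = ∫_0^5 (x^6/16 - 5*x^5/8 + 25*x^4/16) dx. Term by term:
    ∫_0^5 x^6/16 dx = 78125/112;  ∫_0^5 -5*x^5/8 dx = -78125/48;  ∫_0^5 25*x^4/16 dx = 15625/16.
  Sum: 78125/112 − 78125/48 + 15625/16 = 15625/336.
  ∫_0^5 (u')² dx = ∫_0^5 (9*x^4/16 - 15*x^3/4 + 25*x^2/4) dx. Term by term:
    ∫_0^5 9*x^4/16 dx = 5625/16;  ∫_0^5 -15*x^3/4 dx = -9375/16;  ∫_0^5 25*x^2/4 dx = 3125/12.
  Sum: 5625/16 − 9375/16 + 3125/12 = 625/24.
∫_0^5 u² dx = 15625/336, so ||u||_L² = 125*sqrt(21)/84.
∫_0^5 (u')² dx = 625/24, so ||u'||_L² = 25*sqrt(6)/12.
Ratio ||u||_L² / ||u'||_L² = 5*sqrt(14)/14.
Sharp Poincaré constant on H^1_0(0, 5) is C_P = L/π = 5/π, achieved by sin(π/5·x).
A polynomial bump cannot attain the sharp Poincaré constant (only the first sine eigenfunction does), so the ratio is strictly less than C_P, consistent with ||u||_L² ≤ C_P ||u'||_L².


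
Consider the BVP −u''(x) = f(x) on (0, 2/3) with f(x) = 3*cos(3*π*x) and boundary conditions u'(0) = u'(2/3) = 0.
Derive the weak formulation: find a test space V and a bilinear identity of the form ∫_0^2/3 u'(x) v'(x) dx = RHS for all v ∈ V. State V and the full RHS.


V = H^1(0, 2/3) (no boundary constraint on v; u is determined up to an additive constant); weak form: ∫_0^2/3 u'v' dx = ∫_0^2/3 (3*cos(3*π*x)) v dx for all v ∈ V.

Multiply both sides by a test function v and integrate from 0 to 2/3:
  ∫_0^2/3 −u''(x) v(x) dx = ∫_0^2/3 f(x) v(x) dx.
Integrate the LHS by parts once:
  ∫_0^2/3 −u'' v dx = −[u'(x) v(x)]_0^2/3 + ∫_0^2/3 u'(x) v'(x) dx.
Thus ∫_0^2/3 u'(x) v'(x) dx = ∫_0^2/3 f(x) v(x) dx + [u'(x) v(x)]_0^2/3.
Choose V so that boundary terms are either known or forced to vanish.
u has homogeneous Neumann: u'(0) = u'(2/3) = 0. So [u' v]_0^2/3 = 0·v(2/3) − 0·v(0) = 0 for any v; take V = H^1(0, 2/3).
Weak formulation: find u (satisfying any essential BC) such that ∫_0^2/3 u'(x) v'(x) dx = ∫_0^2/3 f v dx for all v ∈ V (homogeneous Neumann, so boundary terms vanish).
Substituting f(x) = 3*cos(3*π*x), the right-hand side is ∫_0^2/3 (3*cos(3*π*x)) v dx.
Compatibility check (pure Neumann): taking v ≡ 1 ∈ V gives 0 = ∫_0^2/3 f dx + (0) − (0), i.e. ∫_0^2/3 f dx must equal u'(0) − u'(2/3) = 0. Indeed ∫_0^2/3 (3*cos(3*π*x)) dx = 0, so the data are compatible. The solution is then unique only up to an additive constant (fix it e.g. by requiring ∫_0^2/3 u dx = 0).


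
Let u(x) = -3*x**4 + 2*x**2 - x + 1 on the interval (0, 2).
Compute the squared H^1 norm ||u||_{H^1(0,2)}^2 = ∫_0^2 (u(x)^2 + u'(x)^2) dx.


||u||_{H^1}^2 = 86888/35

The H^1 norm (squared) on an interval (0, L) is
  ||u||_{H^1}^2 = ∫_0^L u(x)^2 dx + ∫_0^L u'(x)^2 dx.
Compute u'(x) = -12*x**3 + 4*x - 1.
Then u(x)^2 = 9*x**8 - 12*x**6 + 6*x**5 - 2*x**4 - 4*x**3 + 5*x**2 - 2*x + 1 and u'(x)^2 = 144*x**6 - 96*x**4 + 24*x**3 + 16*x**2 - 8*x + 1.
Integrate each monomial from 0 to 2 using ∫_0^2 c·x^n dx = c·2^(n+1)/(n+1):
  ∫_0^2 u(x)^2 dx = ∫_0^2 (9*x^8 - 12*x^6 + 6*x^5 - 2*x^4 - 4*x^3 + 5*x^2 - 2*x + 1) dx. Term by term:
    ∫_0^2 9*x^8 dx = 512;  ∫_0^2 -12*x^6 dx = -1536/7;  ∫_0^2 6*x^5 dx = 64;
    ∫_0^2 -2*x^4 dx = -64/5;  ∫_0^2 -4*x^3 dx = -16;  ∫_0^2 5*x^2 dx = 40/3;
    ∫_0^2 -2*x dx = -4;  ∫_0^2 1 dx = 2.
  Sum: 512 − 1536/7 + 64 − 64/5 − 16 + 40/3 − 4 + 2 = 35606/105.
  ∫_0^2 u'(x)^2 dx = ∫_0^2 (144*x^6 - 96*x^4 + 24*x^3 + 16*x^2 - 8*x + 1) dx. Term by term:
    ∫_0^2 144*x^6 dx = 18432/7;  ∫_0^2 -96*x^4 dx = -3072/5;  ∫_0^2 24*x^3 dx = 96;
    ∫_0^2 16*x^2 dx = 128/3;  ∫_0^2 -8*x dx = -16;  ∫_0^2 1 dx = 2.
  Sum: 18432/7 − 3072/5 + 96 + 128/3 − 16 + 2 = 225058/105.
Adding: ||u||_{H^1}^2 = 35606/105 + 225058/105 = 86888/35.


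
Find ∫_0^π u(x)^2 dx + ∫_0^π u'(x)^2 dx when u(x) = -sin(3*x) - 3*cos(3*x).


||u||_{H^1(0,π)}^2 = 50*π

u'(x) = 9*sin(3*x) - 3*cos(3*x).
Expand u² and (u')² and integrate term by term on (0, π), using: for integers n ≥ 1, ∫_0^π sin²(nx) dx = ∫_0^π cos²(nx) dx = π/2; for n ≠ n', ∫_0^π sin(nx)sin(n'x) dx = ∫_0^π cos(nx)cos(n'x) dx = 0; and by product-to-sum, ∫_0^π sin(nx)cos(n'x) dx = ½∫_0^π [sin((n+n')x) + sin((n−n')x)] dx, which is 0 when n+n' is even and 2n/(n²−n'²) when n+n' is odd (it need not vanish on (0, π)).
  u² squared terms: (-1)²·∫sin(3x)² dx = 1·π/2 = π/2;  (-3)²·∫cos(3x)² dx = 9·π/2 = 9*π/2.
  u² cross terms: 2·(-1)·(-3)·∫sin(3x)·cos(3x) dx = 6·(0) = 0.
  So ∫_0^π u² dx = π/2 + 9*π/2 + 0 = 5*π.
  (u')² squared terms: (-3)²·∫cos(3x)² dx = 9·π/2 = 9*π/2;  (9)²·∫sin(3x)² dx = 81·π/2 = 81*π/2.
  (u')² cross terms: 2·(-3)·(9)·∫cos(3x)·sin(3x) dx = -54·(0) = 0.
  So ∫_0^π (u')² dx = 9*π/2 + 81*π/2 + 0 = 45*π.
||u||_{H^1}^2 = (5*π) + (45*π) = 50*π.


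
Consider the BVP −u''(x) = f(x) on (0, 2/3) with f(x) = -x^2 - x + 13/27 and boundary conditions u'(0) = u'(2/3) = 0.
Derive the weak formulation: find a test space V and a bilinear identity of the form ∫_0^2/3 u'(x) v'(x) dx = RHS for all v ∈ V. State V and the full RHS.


V = H^1(0, 2/3) (no boundary constraint on v; u is determined up to an additive constant); weak form: ∫_0^2/3 u'v' dx = ∫_0^2/3 (-x^2 - x + 13/27) v dx for all v ∈ V.

Multiply both sides by a test function v and integrate from 0 to 2/3:
  ∫_0^2/3 −u''(x) v(x) dx = ∫_0^2/3 f(x) v(x) dx.
Integrate the LHS by parts once:
  ∫_0^2/3 −u'' v dx = −[u'(x) v(x)]_0^2/3 + ∫_0^2/3 u'(x) v'(x) dx.
Thus ∫_0^2/3 u'(x) v'(x) dx = ∫_0^2/3 f(x) v(x) dx + [u'(x) v(x)]_0^2/3.
Choose V so that boundary terms are either known or forced to vanish.
u has homogeneous Neumann: u'(0) = u'(2/3) = 0. So [u' v]_0^2/3 = 0·v(2/3) − 0·v(0) = 0 for any v; take V = H^1(0, 2/3).
Weak formulation: find u (satisfying any essential BC) such that ∫_0^2/3 u'(x) v'(x) dx = ∫_0^2/3 f v dx for all v ∈ V (homogeneous Neumann, so boundary terms vanish).
Substituting f(x) = -x^2 - x + 13/27, the right-hand side is ∫_0^2/3 (-x^2 - x + 13/27) v dx.
Compatibility check (pure Neumann): taking v ≡ 1 ∈ V gives 0 = ∫_0^2/3 f dx + (0) − (0), i.e. ∫_0^2/3 f dx must equal u'(0) − u'(2/3) = 0. Indeed ∫_0^2/3 (-x^2 - x + 13/27) dx = 0, so the data are compatible. The solution is then unique only up to an additive constant (fix it e.g. by requiring ∫_0^2/3 u dx = 0).


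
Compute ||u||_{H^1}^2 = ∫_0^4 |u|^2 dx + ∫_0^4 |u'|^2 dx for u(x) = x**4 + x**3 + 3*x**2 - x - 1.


||u||_{H^1}^2 = 41862824/315

The H^1 norm (squared) on an interval (0, L) is
  ||u||_{H^1}^2 = ∫_0^L u(x)^2 dx + ∫_0^L u'(x)^2 dx.
Compute u'(x) = 4*x**3 + 3*x**2 + 6*x - 1.
Then u(x)^2 = x**8 + 2*x**7 + 7*x**6 + 4*x**5 + 5*x**4 - 8*x**3 - 5*x**2 + 2*x + 1 and u'(x)^2 = 16*x**6 + 24*x**5 + 57*x**4 + 28*x**3 + 30*x**2 - 12*x + 1.
Integrate each monomial from 0 to 4 using ∫_0^4 c·x^n dx = c·4^(n+1)/(n+1):
  ∫_0^4 u(x)^2 dx = ∫_0^4 (x^8 + 2*x^7 + 7*x^6 + 4*x^5 + 5*x^4 - 8*x^3 - 5*x^2 + 2*x + 1) dx. Term by term:
    ∫_0^4 x^8 dx = 262144/9;  ∫_0^4 2*x^7 dx = 16384;  ∫_0^4 7*x^6 dx = 16384;
    ∫_0^4 4*x^5 dx = 8192/3;  ∫_0^4 5*x^4 dx = 1024;  ∫_0^4 -8*x^3 dx = -512;
    ∫_0^4 -5*x^2 dx = -320/3;  ∫_0^4 2*x dx = 16;  ∫_0^4 1 dx = 4.
  Sum: 262144/9 + 16384 + 16384 + 8192/3 + 1024 − 512 − 320/3 + 16 + 4 = 585460/9.
  ∫_0^4 u'(x)^2 dx = ∫_0^4 (16*x^6 + 24*x^5 + 57*x^4 + 28*x^3 + 30*x^2 - 12*x + 1) dx. Term by term:
    ∫_0^4 16*x^6 dx = 262144/7;  ∫_0^4 24*x^5 dx = 16384;  ∫_0^4 57*x^4 dx = 58368/5;
    ∫_0^4 28*x^3 dx = 1792;  ∫_0^4 30*x^2 dx = 640;  ∫_0^4 -12*x dx = -96;
    ∫_0^4 1 dx = 4.
  Sum: 262144/7 + 16384 + 58368/5 + 1792 + 640 − 96 + 4 = 2374636/35.
Adding: ||u||_{H^1}^2 = 585460/9 + 2374636/35 = 41862824/315.


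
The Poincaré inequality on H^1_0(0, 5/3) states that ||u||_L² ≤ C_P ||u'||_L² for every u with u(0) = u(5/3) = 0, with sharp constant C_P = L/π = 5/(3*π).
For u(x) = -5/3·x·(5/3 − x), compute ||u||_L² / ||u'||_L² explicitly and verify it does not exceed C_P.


||u||_L² / ||u'||_L² = sqrt(10)/6 < C_P = 5/(3*π).

u(x) = -5/3·x·(5/3 − x), so u'(x) = 10*x/3 - 25/9.
u(x) = -5/3·x·(5/3 − x) vanishes at x = 0 and x = 5/3, so u ∈ H^1_0(0, 5/3). Differentiate via the product rule and integrate the resulting polynomials term by term.
  ∫_0^5/3 u² dx = ∫_0^5/3 (25*x^4/9 - 250*x^3/27 + 625*x^2/81) dx. Term by term:
    ∫_0^5/3 25*x^4/9 dx = 15625/2187;  ∫_0^5/3 -250*x^3/27 dx = -78125/4374;  ∫_0^5/3 625*x^2/81 dx = 78125/6561.
  Sum: 15625/2187 − 78125/4374 + 78125/6561 = 15625/13122.
  ∫_0^5/3 (u')² dx = ∫_0^5/3 (100*x^2/9 - 500*x/27 + 625/81) dx. Term by term:
    ∫_0^5/3 100*x^2/9 dx = 12500/729;  ∫_0^5/3 -500*x/27 dx = -6250/243;  ∫_0^5/3 625/81 dx = 3125/243.
  Sum: 12500/729 − 6250/243 + 3125/243 = 3125/729.
∫_0^5/3 u² dx = 15625/13122, so ||u||_L² = 125*sqrt(2)/162.
∫_0^5/3 (u')² dx = 3125/729, so ||u'||_L² = 25*sqrt(5)/27.
Ratio ||u||_L² / ||u'||_L² = sqrt(10)/6.
Sharp Poincaré constant on H^1_0(0, 5/3) is C_P = L/π = 5/(3*π), achieved by sin(3*π/5·x).
A polynomial bump cannot attain the sharp Poincaré constant (only the first sine eigenfunction does), so the ratio is strictly less than C_P, consistent with ||u||_L² ≤ C_P ||u'||_L².


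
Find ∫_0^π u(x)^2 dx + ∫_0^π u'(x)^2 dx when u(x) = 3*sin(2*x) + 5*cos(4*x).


||u||_{H^1(0,π)}^2 = 235*π

u'(x) = -20*sin(4*x) + 6*cos(2*x).
Expand u² and (u')² and integrate term by term on (0, π), using: for integers n ≥ 1, ∫_0^π sin²(nx) dx = ∫_0^π cos²(nx) dx = π/2; for n ≠ n', ∫_0^π sin(nx)sin(n'x) dx = ∫_0^π cos(nx)cos(n'x) dx = 0; and by product-to-sum, ∫_0^π sin(nx)cos(n'x) dx = ½∫_0^π [sin((n+n')x) + sin((n−n')x)] dx, which is 0 when n+n' is even and 2n/(n²−n'²) when n+n' is odd (it need not vanish on (0, π)).
  u² squared terms: (3)²·∫sin(2x)² dx = 9·π/2 = 9*π/2;  (5)²·∫cos(4x)² dx = 25·π/2 = 25*π/2.
  u² cross terms: 2·(3)·(5)·∫sin(2x)·cos(4x) dx = 30·(0) = 0.
  So ∫_0^π u² dx = 9*π/2 + 25*π/2 + 0 = 17*π.
  (u')² squared terms: (-20)²·∫sin(4x)² dx = 400·π/2 = 200*π;  (6)²·∫cos(2x)² dx = 36·π/2 = 18*π.
  (u')² cross terms: 2·(-20)·(6)·∫sin(4x)·cos(2x) dx = -240·(0) = 0.
  So ∫_0^π (u')² dx = 200*π + 18*π + 0 = 218*π.
||u||_{H^1}^2 = (17*π) + (218*π) = 235*π.


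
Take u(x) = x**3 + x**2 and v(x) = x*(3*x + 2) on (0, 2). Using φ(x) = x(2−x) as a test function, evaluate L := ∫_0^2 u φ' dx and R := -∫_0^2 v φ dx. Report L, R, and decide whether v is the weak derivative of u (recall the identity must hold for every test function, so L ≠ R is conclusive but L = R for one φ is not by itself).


LHS = -112/15, RHS = -112/15. Yes, v = u' weakly.

u(x) = x**3 + x**2, classical derivative u'(x) = 3*x**2 + 2*x.
φ(x) = x(2−x), so φ'(x) = 2 - 2*x.
Note φ(0) = φ(2) = 0, so the boundary term u·φ vanishes.
LHS = ∫_0^2 u(x) φ'(x) dx = ∫_0^2 (-2*x^4 + 2*x^2) dx. Term by term:
  ∫_0^2 -2*x^4 dx = -64/5;  ∫_0^2 2*x^2 dx = 16/3.
Sum: -64/5 + 16/3 = -112/15.
So LHS = -112/15.
∫_0^2 v(x) φ(x) dx = ∫_0^2 (-3*x^4 + 4*x^3 + 4*x^2) dx. Term by term:
  ∫_0^2 -3*x^4 dx = -96/5;  ∫_0^2 4*x^3 dx = 16;  ∫_0^2 4*x^2 dx = 32/3.
Sum: -96/5 + 16 + 32/3 = 112/15.
So RHS = -∫_0^2 v(x) φ(x) dx = -112/15.
LHS = RHS, so the identity holds for this test φ.
Moreover u is smooth here and v(x) = u'(x) = 3*x**2 + 2*x pointwise, so the identity holds for every test function. Hence v is the weak derivative of u.


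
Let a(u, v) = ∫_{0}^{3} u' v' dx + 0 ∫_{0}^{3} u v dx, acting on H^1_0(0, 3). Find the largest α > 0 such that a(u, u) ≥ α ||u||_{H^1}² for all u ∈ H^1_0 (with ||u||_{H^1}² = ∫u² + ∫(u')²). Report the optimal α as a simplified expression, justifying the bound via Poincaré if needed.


α = π^2/(9 + π^2)

Coercivity of a(·,·) on H^1_0(0, 3) means a(u, u) ≥ α ||u||_{H^1}² for every u ∈ H^1_0.
The interval has length L = 3, and Poincaré/coercivity depend only on L. Here a(u, u) = ∫(u')² + (0)·∫u².
Here c = 0, so a(u,u) = ∫(u')² alone. The condition a(u,u) ≥ α||u||_{H^1}² reads (1−α)∫(u')² ≥ (α−c)∫u². Any admissible α is ≤ 1 (rapidly oscillating u have ∫u²/∫(u')² → 0), and α = 1 would force 0 ≥ (1−c)∫u², impossible since c < 1; so 1−α > 0. By the sharp Poincaré inequality on H^1_0 of an interval of length L, ∫(u')² ≥ (π/L)²∫u² with equality for the first sine mode sin(π(x−x₀)/L) (x₀ the left endpoint), so the inequality holds for all u iff (1−α)(π/L)² ≥ α − c, i.e. α ≤ ((π/L)² + c)/((π/L)² + 1) = (1 + c(L/π)²)/(1 + (L/π)²). (Direct route, valid since c ≤ 0: Poincaré gives c∫u² ≥ c(L/π)²∫(u')², so a(u,u) ≥ (1 + c(L/π)²)∫(u')², while ||u||_{H^1}² ≤ (1 + (L/π)²)∫(u')²; dividing yields the same α.) With (π/L)² = π^2/9 and c = 0, the largest admissible constant is α = ((π/L)² + c)/((π/L)² + 1).
Simplifying, α = π^2/(9 + π^2).


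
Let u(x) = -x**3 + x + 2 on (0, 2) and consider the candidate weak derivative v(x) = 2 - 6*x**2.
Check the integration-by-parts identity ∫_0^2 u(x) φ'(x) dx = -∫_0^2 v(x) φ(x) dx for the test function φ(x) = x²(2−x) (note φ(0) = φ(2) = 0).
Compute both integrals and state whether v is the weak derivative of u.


LHS = 76/15, RHS = 152/15. No, v is not the weak derivative of u.

u(x) = -x**3 + x + 2, classical derivative u'(x) = 1 - 3*x**2.
φ(x) = x²(2−x), so φ'(x) = x*(4 - 3*x).
Note φ(0) = φ(2) = 0, so the boundary term u·φ vanishes.
LHS = ∫_0^2 u(x) φ'(x) dx = ∫_0^2 (3*x^5 - 4*x^4 - 3*x^3 - 2*x^2 + 8*x) dx. Term by term:
  ∫_0^2 3*x^5 dx = 32;  ∫_0^2 -4*x^4 dx = -128/5;  ∫_0^2 -3*x^3 dx = -12;
  ∫_0^2 -2*x^2 dx = -16/3;  ∫_0^2 8*x dx = 16.
Sum: 32 − 128/5 − 12 − 16/3 + 16 = 76/15.
So LHS = 76/15.
∫_0^2 v(x) φ(x) dx = ∫_0^2 (6*x^5 - 12*x^4 - 2*x^3 + 4*x^2) dx. Term by term:
  ∫_0^2 6*x^5 dx = 64;  ∫_0^2 -12*x^4 dx = -384/5;  ∫_0^2 -2*x^3 dx = -8;
  ∫_0^2 4*x^2 dx = 32/3.
Sum: 64 − 384/5 − 8 + 32/3 = -152/15.
So RHS = -∫_0^2 v(x) φ(x) dx = 152/15.
LHS − RHS = -76/15 ≠ 0, so the identity fails.
(For a valid weak derivative the identity must hold for EVERY test function, in particular this one. The failure shows v is NOT the weak derivative of u.)
Correct weak derivative would be u'(x) = 1 - 3*x**2.


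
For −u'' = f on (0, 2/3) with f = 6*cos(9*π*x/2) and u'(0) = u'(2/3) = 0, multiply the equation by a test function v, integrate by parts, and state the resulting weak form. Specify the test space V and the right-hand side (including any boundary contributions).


V = H^1(0, 2/3) (no boundary constraint on v; u is determined up to an additive constant); weak form: ∫_0^2/3 u'v' dx = ∫_0^2/3 (6*cos(9*π*x/2)) v dx for all v ∈ V.

Multiply both sides by a test function v and integrate from 0 to 2/3:
  ∫_0^2/3 −u''(x) v(x) dx = ∫_0^2/3 f(x) v(x) dx.
Integrate the LHS by parts once:
  ∫_0^2/3 −u'' v dx = −[u'(x) v(x)]_0^2/3 + ∫_0^2/3 u'(x) v'(x) dx.
Thus ∫_0^2/3 u'(x) v'(x) dx = ∫_0^2/3 f(x) v(x) dx + [u'(x) v(x)]_0^2/3.
Choose V so that boundary terms are either known or forced to vanish.
u has homogeneous Neumann: u'(0) = u'(2/3) = 0. So [u' v]_0^2/3 = 0·v(2/3) − 0·v(0) = 0 for any v; take V = H^1(0, 2/3).
Weak formulation: find u (satisfying any essential BC) such that ∫_0^2/3 u'(x) v'(x) dx = ∫_0^2/3 f v dx for all v ∈ V (homogeneous Neumann, so boundary terms vanish).
Substituting f(x) = 6*cos(9*π*x/2), the right-hand side is ∫_0^2/3 (6*cos(9*π*x/2)) v dx.
Compatibility check (pure Neumann): taking v ≡ 1 ∈ V gives 0 = ∫_0^2/3 f dx + (0) − (0), i.e. ∫_0^2/3 f dx must equal u'(0) − u'(2/3) = 0. Indeed ∫_0^2/3 (6*cos(9*π*x/2)) dx = 0, so the data are compatible. The solution is then unique only up to an additive constant (fix it e.g. by requiring ∫_0^2/3 u dx = 0).


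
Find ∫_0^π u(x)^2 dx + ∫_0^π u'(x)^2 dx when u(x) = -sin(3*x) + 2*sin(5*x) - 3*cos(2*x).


||u||_{H^1(0,π)}^2 = 52/7 + 159*π/2

u'(x) = 6*sin(2*x) - 3*cos(3*x) + 10*cos(5*x).
Expand u² and (u')² and integrate term by term on (0, π), using: for integers n ≥ 1, ∫_0^π sin²(nx) dx = ∫_0^π cos²(nx) dx = π/2; for n ≠ n', ∫_0^π sin(nx)sin(n'x) dx = ∫_0^π cos(nx)cos(n'x) dx = 0; and by product-to-sum, ∫_0^π sin(nx)cos(n'x) dx = ½∫_0^π [sin((n+n')x) + sin((n−n')x)] dx, which is 0 when n+n' is even and 2n/(n²−n'²) when n+n' is odd (it need not vanish on (0, π)).
  u² squared terms: (-1)²·∫sin(3x)² dx = 1·π/2 = π/2;  (-3)²·∫cos(2x)² dx = 9·π/2 = 9*π/2;  (2)²·∫sin(5x)² dx = 4·π/2 = 2*π.
  u² cross terms: 2·(-1)·(-3)·∫sin(3x)·cos(2x) dx = 6·(6/5) = 36/5;  2·(-1)·(2)·∫sin(3x)·sin(5x) dx = -4·(0) = 0;  2·(-3)·(2)·∫cos(2x)·sin(5x) dx = -12·(10/21) = -40/7.
  So ∫_0^π u² dx = π/2 + 9*π/2 + 2*π + 36/5 + 0 − 40/7 = 52/35 + 7*π.
  (u')² squared terms: (-3)²·∫cos(3x)² dx = 9·π/2 = 9*π/2;  (6)²·∫sin(2x)² dx = 36·π/2 = 18*π;  (10)²·∫cos(5x)² dx = 100·π/2 = 50*π.
  (u')² cross terms: 2·(-3)·(6)·∫cos(3x)·sin(2x) dx = -36·(-4/5) = 144/5;  2·(-3)·(10)·∫cos(3x)·cos(5x) dx = -60·(0) = 0;  2·(6)·(10)·∫sin(2x)·cos(5x) dx = 120·(-4/21) = -160/7.
  So ∫_0^π (u')² dx = 9*π/2 + 18*π + 50*π + 144/5 + 0 − 160/7 = 208/35 + 145*π/2.
||u||_{H^1}^2 = (52/35 + 7*π) + (208/35 + 145*π/2) = 52/7 + 159*π/2.


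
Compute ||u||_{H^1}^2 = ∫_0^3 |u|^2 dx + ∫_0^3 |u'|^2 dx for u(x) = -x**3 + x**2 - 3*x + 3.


||u||_{H^1}^2 = 21456/35

The H^1 norm (squared) on an interval (0, L) is
  ||u||_{H^1}^2 = ∫_0^L u(x)^2 dx + ∫_0^L u'(x)^2 dx.
Compute u'(x) = -3*x**2 + 2*x - 3.
Then u(x)^2 = x**6 - 2*x**5 + 7*x**4 - 12*x**3 + 15*x**2 - 18*x + 9 and u'(x)^2 = 9*x**4 - 12*x**3 + 22*x**2 - 12*x + 9.
Integrate each monomial from 0 to 3 using ∫_0^3 c·x^n dx = c·3^(n+1)/(n+1):
  ∫_0^3 u(x)^2 dx = ∫_0^3 (x^6 - 2*x^5 + 7*x^4 - 12*x^3 + 15*x^2 - 18*x + 9) dx. Term by term:
    ∫_0^3 x^6 dx = 2187/7;  ∫_0^3 -2*x^5 dx = -243;  ∫_0^3 7*x^4 dx = 1701/5;
    ∫_0^3 -12*x^3 dx = -243;  ∫_0^3 15*x^2 dx = 135;  ∫_0^3 -18*x dx = -81;
    ∫_0^3 9 dx = 27.
  Sum: 2187/7 − 243 + 1701/5 − 243 + 135 − 81 + 27 = 8667/35.
  ∫_0^3 u'(x)^2 dx = ∫_0^3 (9*x^4 - 12*x^3 + 22*x^2 - 12*x + 9) dx. Term by term:
    ∫_0^3 9*x^4 dx = 2187/5;  ∫_0^3 -12*x^3 dx = -243;  ∫_0^3 22*x^2 dx = 198;
    ∫_0^3 -12*x dx = -54;  ∫_0^3 9 dx = 27.
  Sum: 2187/5 − 243 + 198 − 54 + 27 = 1827/5.
Adding: ||u||_{H^1}^2 = 8667/35 + 1827/5 = 21456/35.


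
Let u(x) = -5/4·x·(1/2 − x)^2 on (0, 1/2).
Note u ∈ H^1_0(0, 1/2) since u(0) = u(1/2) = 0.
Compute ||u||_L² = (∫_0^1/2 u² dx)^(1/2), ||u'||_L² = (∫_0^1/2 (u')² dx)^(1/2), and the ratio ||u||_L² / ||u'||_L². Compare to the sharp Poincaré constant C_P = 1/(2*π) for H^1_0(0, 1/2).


||u||_L² / ||u'||_L² = sqrt(14)/28 < C_P = 1/(2*π).

u(x) = -5/4·x·(1/2 − x)^2, so u'(x) = -15*x^2/4 + 5*x/2 - 5/16.
u(x) = -5/4·x·(1/2 − x)^2 vanishes at x = 0 and x = 1/2, so u ∈ H^1_0(0, 1/2). Differentiate via the product rule and integrate the resulting polynomials term by term.
  ∫_0^1/2 u² dx = ∫_0^1/2 (25*x^6/16 - 25*x^5/8 + 75*x^4/32 - 25*x^3/32 + 25*x^2/256) dx. Term by term:
    ∫_0^1/2 25*x^6/16 dx = 25/14336;  ∫_0^1/2 -25*x^5/8 dx = -25/3072;  ∫_0^1/2 75*x^4/32 dx = 15/1024;
    ∫_0^1/2 -25*x^3/32 dx = -25/2048;  ∫_0^1/2 25*x^2/256 dx = 25/6144.
  Sum: 25/14336 − 25/3072 + 15/1024 − 25/2048 + 25/6144 = 5/43008.
  ∫_0^1/2 (u')² dx = ∫_0^1/2 (225*x^4/16 - 75*x^3/4 + 275*x^2/32 - 25*x/16 + 25/256) dx. Term by term:
    ∫_0^1/2 225*x^4/16 dx = 45/512;  ∫_0^1/2 -75*x^3/4 dx = -75/256;  ∫_0^1/2 275*x^2/32 dx = 275/768;
    ∫_0^1/2 -25*x/16 dx = -25/128;  ∫_0^1/2 25/256 dx = 25/512.
  Sum: 45/512 − 75/256 + 275/768 − 25/128 + 25/512 = 5/768.
∫_0^1/2 u² dx = 5/43008, so ||u||_L² = sqrt(210)/1344.
∫_0^1/2 (u')² dx = 5/768, so ||u'||_L² = sqrt(15)/48.
Ratio ||u||_L² / ||u'||_L² = sqrt(14)/28.
Sharp Poincaré constant on H^1_0(0, 1/2) is C_P = L/π = 1/(2*π), achieved by sin(2*π·x).
A polynomial bump cannot attain the sharp Poincaré constant (only the first sine eigenfunction does), so the ratio is strictly less than C_P, consistent with ||u||_L² ≤ C_P ||u'||_L².


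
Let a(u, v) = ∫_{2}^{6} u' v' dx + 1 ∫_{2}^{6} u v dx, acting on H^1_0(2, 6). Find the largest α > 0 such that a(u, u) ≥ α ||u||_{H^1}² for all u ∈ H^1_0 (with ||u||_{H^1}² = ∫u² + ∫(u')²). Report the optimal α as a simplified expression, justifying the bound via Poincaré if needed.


α = 1

Coercivity of a(·,·) on H^1_0(2, 6) means a(u, u) ≥ α ||u||_{H^1}² for every u ∈ H^1_0.
The interval has length L = 4, and Poincaré/coercivity depend only on L. Here a(u, u) = ∫(u')² + (1)·∫u².
Here c = 1 ≥ 1, so a(u,u) = ∫(u')² + c∫u² ≥ ∫(u')² + ∫u² = ||u||_{H^1}², i.e. α = 1 works. No larger α is possible: a(u,u) ≥ α||u||_{H^1}² means (1−α)∫(u')² ≥ (α−c)∫u², and for the modes u_n = sin(nπ(x−x₀)/L) (x₀ the left endpoint) one has ∫u_n²/∫(u_n')² = (L/(nπ))² → 0, so a(u_n,u_n)/||u_n||_{H^1}² → 1. Hence the optimal constant is α = 1.
Therefore α = 1.


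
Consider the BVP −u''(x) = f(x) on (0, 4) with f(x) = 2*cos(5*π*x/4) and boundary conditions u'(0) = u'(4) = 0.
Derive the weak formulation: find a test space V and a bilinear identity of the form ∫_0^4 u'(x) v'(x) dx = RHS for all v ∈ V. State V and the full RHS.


V = H^1(0, 4) (no boundary constraint on v; u is determined up to an additive constant); weak form: ∫_0^4 u'v' dx = ∫_0^4 (2*cos(5*π*x/4)) v dx for all v ∈ V.

Multiply both sides by a test function v and integrate from 0 to 4:
  ∫_0^4 −u''(x) v(x) dx = ∫_0^4 f(x) v(x) dx.
Integrate the LHS by parts once:
  ∫_0^4 −u'' v dx = −[u'(x) v(x)]_0^4 + ∫_0^4 u'(x) v'(x) dx.
Thus ∫_0^4 u'(x) v'(x) dx = ∫_0^4 f(x) v(x) dx + [u'(x) v(x)]_0^4.
Choose V so that boundary terms are either known or forced to vanish.
u has homogeneous Neumann: u'(0) = u'(4) = 0. So [u' v]_0^4 = 0·v(4) − 0·v(0) = 0 for any v; take V = H^1(0, 4).
Weak formulation: find u (satisfying any essential BC) such that ∫_0^4 u'(x) v'(x) dx = ∫_0^4 f v dx for all v ∈ V (homogeneous Neumann, so boundary terms vanish).
Substituting f(x) = 2*cos(5*π*x/4), the right-hand side is ∫_0^4 (2*cos(5*π*x/4)) v dx.
Compatibility check (pure Neumann): taking v ≡ 1 ∈ V gives 0 = ∫_0^4 f dx + (0) − (0), i.e. ∫_0^4 f dx must equal u'(0) − u'(4) = 0. Indeed ∫_0^4 (2*cos(5*π*x/4)) dx = 0, so the data are compatible. The solution is then unique only up to an additive constant (fix it e.g. by requiring ∫_0^4 u dx = 0).


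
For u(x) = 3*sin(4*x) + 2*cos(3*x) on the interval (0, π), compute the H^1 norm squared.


||u||_{H^1(0,π)}^2 = 960/7 + 193*π/2

u'(x) = -6*sin(3*x) + 12*cos(4*x).
Expand u² and (u')² and integrate term by term on (0, π), using: for integers n ≥ 1, ∫_0^π sin²(nx) dx = ∫_0^π cos²(nx) dx = π/2; for n ≠ n', ∫_0^π sin(nx)sin(n'x) dx = ∫_0^π cos(nx)cos(n'x) dx = 0; and by product-to-sum, ∫_0^π sin(nx)cos(n'x) dx = ½∫_0^π [sin((n+n')x) + sin((n−n')x)] dx, which is 0 when n+n' is even and 2n/(n²−n'²) when n+n' is odd (it need not vanish on (0, π)).
  u² squared terms: (2)²·∫cos(3x)² dx = 4·π/2 = 2*π;  (3)²·∫sin(4x)² dx = 9·π/2 = 9*π/2.
  u² cross terms: 2·(2)·(3)·∫cos(3x)·sin(4x) dx = 12·(8/7) = 96/7.
  So ∫_0^π u² dx = 2*π + 9*π/2 + 96/7 = 96/7 + 13*π/2.
  (u')² squared terms: (-6)²·∫sin(3x)² dx = 36·π/2 = 18*π;  (12)²·∫cos(4x)² dx = 144·π/2 = 72*π.
  (u')² cross terms: 2·(-6)·(12)·∫sin(3x)·cos(4x) dx = -144·(-6/7) = 864/7.
  So ∫_0^π (u')² dx = 18*π + 72*π + 864/7 = 864/7 + 90*π.
||u||_{H^1}^2 = (96/7 + 13*π/2) + (864/7 + 90*π) = 960/7 + 193*π/2.


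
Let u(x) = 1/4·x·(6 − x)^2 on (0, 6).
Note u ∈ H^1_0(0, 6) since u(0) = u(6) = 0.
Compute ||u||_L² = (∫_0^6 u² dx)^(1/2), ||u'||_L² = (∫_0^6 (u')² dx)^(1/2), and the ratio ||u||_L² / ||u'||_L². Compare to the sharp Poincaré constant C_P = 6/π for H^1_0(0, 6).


||u||_L² / ||u'||_L² = 3*sqrt(14)/7 < C_P = 6/π.

u(x) = 1/4·x·(6 − x)^2, so u'(x) = 3*(x - 6)*(x - 2)/4.
u(x) = 1/4·x·(6 − x)^2 vanishes at x = 0 and x = 6, so u ∈ H^1_0(0, 6). Differentiate via the product rule and integrate the resulting polynomials term by term.
  ∫_0^6 u² dx = ∫_0^6 (x^6/16 - 3*x^5/2 + 27*x^4/2 - 54*x^3 + 81*x^2) dx. Term by term:
    ∫_0^6 x^6/16 dx = 17496/7;  ∫_0^6 -3*x^5/2 dx = -11664;  ∫_0^6 27*x^4/2 dx = 104976/5;
    ∫_0^6 -54*x^3 dx = -17496;  ∫_0^6 81*x^2 dx = 5832.
  Sum: 17496/7 − 11664 + 104976/5 − 17496 + 5832 = 5832/35.
  ∫_0^6 (u')² dx = ∫_0^6 (9*x^4/16 - 9*x^3 + 99*x^2/2 - 108*x + 81) dx. Term by term:
    ∫_0^6 9*x^4/16 dx = 4374/5;  ∫_0^6 -9*x^3 dx = -2916;  ∫_0^6 99*x^2/2 dx = 3564;
    ∫_0^6 -108*x dx = -1944;  ∫_0^6 81 dx = 486.
  Sum: 4374/5 − 2916 + 3564 − 1944 + 486 = 324/5.
∫_0^6 u² dx = 5832/35, so ||u||_L² = 54*sqrt(70)/35.
∫_0^6 (u')² dx = 324/5, so ||u'||_L² = 18*sqrt(5)/5.
Ratio ||u||_L² / ||u'||_L² = 3*sqrt(14)/7.
Sharp Poincaré constant on H^1_0(0, 6) is C_P = L/π = 6/π, achieved by sin(π/6·x).
A polynomial bump cannot attain the sharp Poincaré constant (only the first sine eigenfunction does), so the ratio is strictly less than C_P, consistent with ||u||_L² ≤ C_P ||u'||_L².


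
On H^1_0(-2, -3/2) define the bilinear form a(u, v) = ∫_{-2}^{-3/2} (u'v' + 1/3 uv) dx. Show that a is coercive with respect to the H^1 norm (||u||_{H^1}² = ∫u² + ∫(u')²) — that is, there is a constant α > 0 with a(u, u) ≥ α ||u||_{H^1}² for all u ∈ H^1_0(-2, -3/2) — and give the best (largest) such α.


α = (1 + 12*π^2)/(3*(1 + 4*π^2))

Coercivity of a(·,·) on H^1_0(-2, -3/2) means a(u, u) ≥ α ||u||_{H^1}² for every u ∈ H^1_0.
The interval has length L = 1/2, and Poincaré/coercivity depend only on L. Here a(u, u) = ∫(u')² + (1/3)·∫u².
Here 0 < c = 1/3 < 1. The condition a(u,u) ≥ α||u||_{H^1}² reads (1−α)∫(u')² ≥ (α−c)∫u². Any admissible α is ≤ 1 (rapidly oscillating u have ∫u²/∫(u')² → 0), and α = 1 would force 0 ≥ (1−c)∫u², impossible since c < 1; so 1−α > 0. By the sharp Poincaré inequality on H^1_0 of an interval of length L, ∫(u')² ≥ (π/L)²∫u² with equality for the first sine mode sin(π(x−x₀)/L) (x₀ the left endpoint), so the inequality holds for all u iff (1−α)(π/L)² ≥ α − c, i.e. α ≤ ((π/L)² + c)/((π/L)² + 1) = (1 + c(L/π)²)/(1 + (L/π)²). With (π/L)² = 4*π^2 and c = 1/3, the largest admissible constant is α = ((π/L)² + c)/((π/L)² + 1).
Simplifying, α = (1 + 12*π^2)/(3*(1 + 4*π^2)).


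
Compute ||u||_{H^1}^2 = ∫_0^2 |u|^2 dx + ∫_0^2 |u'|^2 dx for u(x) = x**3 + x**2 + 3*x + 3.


||u||_{H^1}^2 = 15144/35

The H^1 norm (squared) on an interval (0, L) is
  ||u||_{H^1}^2 = ∫_0^L u(x)^2 dx + ∫_0^L u'(x)^2 dx.
Compute u'(x) = 3*x**2 + 2*x + 3.
Then u(x)^2 = x**6 + 2*x**5 + 7*x**4 + 12*x**3 + 15*x**2 + 18*x + 9 and u'(x)^2 = 9*x**4 + 12*x**3 + 22*x**2 + 12*x + 9.
Integrate each monomial from 0 to 2 using ∫_0^2 c·x^n dx = c·2^(n+1)/(n+1):
  ∫_0^2 u(x)^2 dx = ∫_0^2 (x^6 + 2*x^5 + 7*x^4 + 12*x^3 + 15*x^2 + 18*x + 9) dx. Term by term:
    ∫_0^2 x^6 dx = 128/7;  ∫_0^2 2*x^5 dx = 64/3;  ∫_0^2 7*x^4 dx = 224/5;
    ∫_0^2 12*x^3 dx = 48;  ∫_0^2 15*x^2 dx = 40;  ∫_0^2 18*x dx = 36;
    ∫_0^2 9 dx = 18.
  Sum: 128/7 + 64/3 + 224/5 + 48 + 40 + 36 + 18 = 23774/105.
  ∫_0^2 u'(x)^2 dx = ∫_0^2 (9*x^4 + 12*x^3 + 22*x^2 + 12*x + 9) dx. Term by term:
    ∫_0^2 9*x^4 dx = 288/5;  ∫_0^2 12*x^3 dx = 48;  ∫_0^2 22*x^2 dx = 176/3;
    ∫_0^2 12*x dx = 24;  ∫_0^2 9 dx = 18.
  Sum: 288/5 + 48 + 176/3 + 24 + 18 = 3094/15.
Adding: ||u||_{H^1}^2 = 23774/105 + 3094/15 = 15144/35.


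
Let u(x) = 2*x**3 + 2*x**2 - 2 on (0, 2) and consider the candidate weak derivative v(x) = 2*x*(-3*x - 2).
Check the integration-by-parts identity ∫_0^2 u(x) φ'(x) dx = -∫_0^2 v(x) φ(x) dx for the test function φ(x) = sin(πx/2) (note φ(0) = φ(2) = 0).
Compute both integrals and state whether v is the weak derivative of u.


LHS = -64/π + 192/π^3, RHS = -192/π^3 + 64/π. No, v is not the weak derivative of u.

u(x) = 2*x**3 + 2*x**2 - 2, classical derivative u'(x) = 6*x**2 + 4*x.
φ(x) = sin(πx/2), so φ'(x) = π*cos(π*x/2)/2.
Note φ(0) = φ(2) = 0, so the boundary term u·φ vanishes.
LHS = ∫_0^2 u(x) φ'(x) dx = ∫_0^2 (π*x^3*cos(π*x/2) + π*x^2*cos(π*x/2) - π*cos(π*x/2)) dx. Term by term:
  ∫_0^2 -π*cos(π*x/2) dx = 0;  ∫_0^2 π*x^2*cos(π*x/2) dx = -16/π;  ∫_0^2 π*x^3*cos(π*x/2) dx = -48/π + 192/π^3.
Sum: 0 − 16/π + -48/π + 192/π^3 = -64/π + 192/π^3.
So LHS = -64/π + 192/π^3.
∫_0^2 v(x) φ(x) dx = ∫_0^2 (-6*x^2*sin(π*x/2) - 4*x*sin(π*x/2)) dx. Term by term:
  ∫_0^2 -6*x^2*sin(π*x/2) dx = -48/π + 192/π^3;  ∫_0^2 -4*x*sin(π*x/2) dx = -16/π.
Sum: -48/π + 192/π^3 − 16/π = -64/π + 192/π^3.
So RHS = -∫_0^2 v(x) φ(x) dx = -192/π^3 + 64/π.
LHS − RHS = -128/π + 384/π^3 ≠ 0, so the identity fails.
(For a valid weak derivative the identity must hold for EVERY test function, in particular this one. The failure shows v is NOT the weak derivative of u.)
Correct weak derivative would be u'(x) = 6*x**2 + 4*x.


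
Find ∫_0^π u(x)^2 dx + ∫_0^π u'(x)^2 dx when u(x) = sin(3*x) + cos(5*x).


||u||_{H^1(0,π)}^2 = 18*π

u'(x) = -5*sin(5*x) + 3*cos(3*x).
Expand u² and (u')² and integrate term by term on (0, π), using: for integers n ≥ 1, ∫_0^π sin²(nx) dx = ∫_0^π cos²(nx) dx = π/2; for n ≠ n', ∫_0^π sin(nx)sin(n'x) dx = ∫_0^π cos(nx)cos(n'x) dx = 0; and by product-to-sum, ∫_0^π sin(nx)cos(n'x) dx = ½∫_0^π [sin((n+n')x) + sin((n−n')x)] dx, which is 0 when n+n' is even and 2n/(n²−n'²) when n+n' is odd (it need not vanish on (0, π)).
  u² squared terms: (1)²·∫cos(5x)² dx = 1·π/2 = π/2;  (1)²·∫sin(3x)² dx = 1·π/2 = π/2.
  u² cross terms: 2·(1)·(1)·∫cos(5x)·sin(3x) dx = 2·(0) = 0.
  So ∫_0^π u² dx = π/2 + π/2 + 0 = π.
  (u')² squared terms: (-5)²·∫sin(5x)² dx = 25·π/2 = 25*π/2;  (3)²·∫cos(3x)² dx = 9·π/2 = 9*π/2.
  (u')² cross terms: 2·(-5)·(3)·∫sin(5x)·cos(3x) dx = -30·(0) = 0.
  So ∫_0^π (u')² dx = 25*π/2 + 9*π/2 + 0 = 17*π.
||u||_{H^1}^2 = (π) + (17*π) = 18*π.
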